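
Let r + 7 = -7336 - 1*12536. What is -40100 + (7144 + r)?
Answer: -52835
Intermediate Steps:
r = -19879 (r = -7 + (-7336 - 1*12536) = -7 + (-7336 - 12536) = -7 - 19872 = -19879)
-40100 + (7144 + r) = -40100 + (7144 - 19879) = -40100 - 12735 = -52835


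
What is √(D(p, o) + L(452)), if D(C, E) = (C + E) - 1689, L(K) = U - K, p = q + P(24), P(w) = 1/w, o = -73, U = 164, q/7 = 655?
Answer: √365046/12 ≈ 50.349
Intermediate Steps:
q = 4585 (q = 7*655 = 4585)
p = 110041/24 (p = 4585 + 1/24 = 110041/24 ≈ 4585.0)
L(K) = 164 - K
D(C, E) = -1689 + C + E
√(D(p, o) + L(452)) = √((-1689 + 110041/24 - 73) + (164 - 1*452)) = √(67753/24 + (164 - 452)) = √(67753/24 - 288) = √(60841/24) = √365046/12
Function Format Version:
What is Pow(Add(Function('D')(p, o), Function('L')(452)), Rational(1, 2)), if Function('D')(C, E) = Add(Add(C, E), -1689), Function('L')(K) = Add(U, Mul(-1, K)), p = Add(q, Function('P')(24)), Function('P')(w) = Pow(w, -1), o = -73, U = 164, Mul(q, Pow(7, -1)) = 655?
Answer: Mul(Rational(1, 12), Pow(365046, Rational(1, 2))) ≈ 50.349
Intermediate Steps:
q = 4585 (q = Mul(7, 655) = 4585)
p = Rational(110041, 24) (p = Add(4585, Pow(24, -1)) = Add(4585, Rational(1, 24)) = Rational(110041, 24) ≈ 4585.0)
Function('L')(K) = Add(164, Mul(-1, K))
Function('D')(C, E) = Add(-1689, C, E)
Pow(Add(Function('D')(p, o), Function('L')(452)), Rational(1, 2)) = Pow(Add(Add(-1689, Rational(110041, 24), -73), Add(164, Mul(-1, 452))), Rational(1, 2)) = Pow(Add(Rational(67753, 24), Add(164, -452)), Rational(1, 2)) = Pow(Add(Rational(67753, 24), -288), Rational(1, 2)) = Pow(Rational(60841, 24), Rational(1, 2)) = Mul(Rational(1, 12), Pow(365046, Rational(1, 2)))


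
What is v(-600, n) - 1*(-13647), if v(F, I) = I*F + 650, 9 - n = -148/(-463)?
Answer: 4208111/463 ≈ 9088.8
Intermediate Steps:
n = 4019/463 (n = 9 - (-148)/(-463) = 9 - (-148)*(-1)/463 = 9 - 1*148/463 = 9 - 148/463 = 4019/463 ≈ 8.6803)
v(F, I) = 650 + F*I (v(F, I) = F*I + 650 = 650 + F*I)
v(-600, n) - 1*(-13647) = (650 - 600*4019/463) - 1*(-13647) = (650 - 2411400/463) + 13647 = -2110450/463 + 13647 = 4208111/463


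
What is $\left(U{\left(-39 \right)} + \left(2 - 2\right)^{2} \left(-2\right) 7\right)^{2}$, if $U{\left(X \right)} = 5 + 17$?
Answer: $484$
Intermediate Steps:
$U{\left(X \right)} = 22$
$\left(U{\left(-39 \right)} + \left(2 - 2\right)^{2} \left(-2\right) 7\right)^{2} = \left(22 + \left(2 - 2\right)^{2} \left(-2\right) 7\right)^{2} = \left(22 + 0^{2} \left(-2\right) 7\right)^{2} = \left(22 + 0 \left(-2\right) 7\right)^{2} = \left(22 + 0 \cdot 7\right)^{2} = \left(22 + 0\right)^{2} = 22^{2} = 484$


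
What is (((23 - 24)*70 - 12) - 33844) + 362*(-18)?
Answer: -40442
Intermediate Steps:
(((23 - 24)*70 - 12) - 33844) + 362*(-18) = ((-1*70 - 12) - 33844) - 6516 = ((-70 - 12) - 33844) - 6516 = (-82 - 33844) - 6516 = -33926 - 6516 = -40442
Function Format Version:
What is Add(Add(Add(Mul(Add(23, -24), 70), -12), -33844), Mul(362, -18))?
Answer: -40442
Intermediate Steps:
Add(Add(Add(Mul(Add(23, -24), 70), -12), -33844), Mul(362, -18)) = Add(Add(Add(Mul(-1, 70), -12), -33844), -6516) = Add(Add(Add(-70, -12), -33844), -6516) = Add(Add(-82, -33844), -6516) = Add(-33926, -6516) = -40442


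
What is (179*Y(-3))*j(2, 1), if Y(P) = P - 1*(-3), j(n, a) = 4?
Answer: 0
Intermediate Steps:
Y(P) = 3 + P (Y(P) = P + 3 = 3 + P)
(179*Y(-3))*j(2, 1) = (179*(3 - 3))*4 = (179*0)*4 = 0*4 = 0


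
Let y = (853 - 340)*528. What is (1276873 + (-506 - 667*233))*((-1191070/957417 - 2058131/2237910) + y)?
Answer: 36141621280905802585326/119034059915 ≈ 3.0362e+11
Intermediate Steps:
y = 270864 (y = 513*528 = 270864)
(1276873 + (-506 - 667*233))*((-1191070/957417 - 2058131/2237910) + y) = (1276873 + (-506 - 667*233))*((-1191070/957417 - 2058131/2237910) + 270864) = (1276873 + (-506 - 155411))*((-1191070*1/957417 - 2058131*1/2237910) + 270864) = (1276873 - 155917)*((-1191070/957417 - 2058131/2237910) + 270864) = 1120956*(-515110785703/238068119830 + 270864) = 1120956*(64483568098847417/238068119830) = 36141621280905802585326/119034059915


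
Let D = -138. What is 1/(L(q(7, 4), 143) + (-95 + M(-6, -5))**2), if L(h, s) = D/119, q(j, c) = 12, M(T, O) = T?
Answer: 119/1213781 ≈ 9.8041e-5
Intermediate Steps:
L(h, s) = -138/119
1/(L(q(7, 4), 143) + (-95 + M(-6, -5))**2) = 1/(-138/119 + (-95 - 6)**2) = 1/(-138/119 + (-101)**2) = 1/(-138/119 + 10201) = 1/(1213781/119) = 119/1213781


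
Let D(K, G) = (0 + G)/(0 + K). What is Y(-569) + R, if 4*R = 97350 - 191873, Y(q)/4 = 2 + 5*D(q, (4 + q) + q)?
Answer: -53674659/2276 ≈ -23583.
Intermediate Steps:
D(K, G) = G/K
Y(q) = 8 + 20*(4 + 2*q)/q (Y(q) = 4*(2 + 5*(((4 + q) + q)/q)) = 4*(2 + 5*((4 + 2*q)/q)) = 4*(2 + 5*(4 + 2*q)/q) = 8 + 20*(4 + 2*q)/q)
R = -94523/4 (R = (97350 - 191873)/4 = (¼)*(-94523) = -94523/4 ≈ -23631.)
Y(-569) + R = (48 + 80/(-569)) - 94523/4 = (48 + 80*(-1/569)) - 94523/4 = (48 - 80/569) - 94523/4 = 27232/569 - 94523/4 = -53674659/2276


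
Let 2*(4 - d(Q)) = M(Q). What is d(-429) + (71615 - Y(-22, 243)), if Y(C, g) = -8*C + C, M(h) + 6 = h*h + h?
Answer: -20338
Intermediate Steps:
M(h) = -6 + h + h² (M(h) = -6 + (h*h + h) = -6 + (h² + h) = -6 + (h + h²) = -6 + h + h²)
d(Q) = 7 - Q/2 - Q²/2 (d(Q) = 4 - (-6 + Q + Q²)/2 = 4 + (3 - Q/2 - Q²/2) = 7 - Q/2 - Q²/2)
Y(C, g) = -7*C
d(-429) + (71615 - Y(-22, 243)) = (7 - ½*(-429) - ½*(-429)²) + (71615 - (-7)*(-22)) = (7 + 429/2 - ½*184041) + (71615 - 1*154) = (7 + 429/2 - 184041/2) + (71615 - 154) = -91799 + 71461 = -20338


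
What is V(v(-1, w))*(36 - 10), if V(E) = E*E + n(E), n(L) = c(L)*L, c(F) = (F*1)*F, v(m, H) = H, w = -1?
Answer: 0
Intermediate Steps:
c(F) = F² (c(F) = F*F = F²)
n(L) = L³ (n(L) = L²*L = L³)
V(E) = E² + E³ (V(E) = E*E + E³ = E² + E³)
V(v(-1, w))*(36 - 10) = ((-1)²*(1 - 1))*(36 - 10) = (1*0)*26 = 0*26 = 0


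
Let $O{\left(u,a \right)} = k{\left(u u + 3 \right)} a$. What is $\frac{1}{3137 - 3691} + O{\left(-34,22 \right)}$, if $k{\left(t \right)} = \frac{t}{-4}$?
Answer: $- \frac{1765737}{277} \approx -6374.5$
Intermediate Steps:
$k{\left(t \right)} = - \frac{t}{4}$ ($k{\left(t \right)} = t \left(- \frac{1}{4}\right) = - \frac{t}{4}$)
$O{\left(u,a \right)} = a \left(- \frac{3}{4} - \frac{u^{2}}{4}\right)$ ($O{\left(u,a \right)} = - \frac{u u + 3}{4} a = - \frac{u^{2} + 3}{4} a = - \frac{3 + u^{2}}{4} a = \left(- \frac{3}{4} - \frac{u^{2}}{4}\right) a = a \left(- \frac{3}{4} - \frac{u^{2}}{4}\right)$)
$\frac{1}{3137 - 3691} + O{\left(-34,22 \right)} = \frac{1}{3137 - 3691} + \frac{1}{4} \cdot 22 \left(-3 - \left(-34\right)^{2}\right) = \frac{1}{-554} + \frac{1}{4} \cdot 22 \left(-3 - 1156\right) = - \frac{1}{554} + \frac{1}{4} \cdot 22 \left(-3 - 1156\right) = - \frac{1}{554} + \frac{1}{4} \cdot 22 \left(-1159\right) = - \frac{1}{554} - \frac{12749}{2} = - \frac{1765737}{277}$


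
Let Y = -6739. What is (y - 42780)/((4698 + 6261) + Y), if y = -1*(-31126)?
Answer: -5827/2110 ≈ -2.7616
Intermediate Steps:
y = 31126
(y - 42780)/((4698 + 6261) + Y) = (31126 - 42780)/((4698 + 6261) - 6739) = -11654/(10959 - 6739) = -11654/4220 = -11654*1/4220 = -5827/2110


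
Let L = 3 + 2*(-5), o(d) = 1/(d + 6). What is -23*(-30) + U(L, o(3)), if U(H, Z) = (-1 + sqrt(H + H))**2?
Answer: 677 - 2*I*sqrt(14) ≈ 677.0 - 7.4833*I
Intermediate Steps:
o(d) = 1/(6 + d)
L = -7 (L = 3 - 10 = -7)
U(H, Z) = (-1 + sqrt(2)*sqrt(H))**2 (U(H, Z) = (-1 + sqrt(2*H))**2 = (-1 + sqrt(2)*sqrt(H))**2)
-23*(-30) + U(L, o(3)) = -23*(-30) + (-1 + sqrt(2)*sqrt(-7))**2 = 690 + (-1 + sqrt(2)*(I*sqrt(7)))**2 = 690 + (-1 + I*sqrt(14))**2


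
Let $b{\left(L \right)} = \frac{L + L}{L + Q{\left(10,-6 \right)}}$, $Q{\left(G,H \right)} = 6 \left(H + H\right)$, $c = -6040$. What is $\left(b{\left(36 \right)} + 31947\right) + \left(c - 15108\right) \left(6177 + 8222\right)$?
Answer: $-304478107$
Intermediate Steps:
$Q{\left(G,H \right)} = 12 H$ ($Q{\left(G,H \right)} = 6 \cdot 2 H = 12 H$)
$b{\left(L \right)} = \frac{2 L}{-72 + L}$ ($b{\left(L \right)} = \frac{L + L}{L + 12 \left(-6\right)} = \frac{2 L}{L - 72} = \frac{2 L}{-72 + L}$)
$\left(b{\left(36 \right)} + 31947\right) + \left(c - 15108\right) \left(6177 + 8222\right) = \left(2 \cdot 36 \frac{1}{-72 + 36} + 31947\right) + \left(-6040 - 15108\right) \left(6177 + 8222\right) = \left(2 \cdot 36 \frac{1}{-36} + 31947\right) - 304510052 = \left(2 \cdot 36 \left(- \frac{1}{36}\right) + 31947\right) - 304510052 = \left(-2 + 31947\right) - 304510052 = 31945 - 304510052 = -304478107$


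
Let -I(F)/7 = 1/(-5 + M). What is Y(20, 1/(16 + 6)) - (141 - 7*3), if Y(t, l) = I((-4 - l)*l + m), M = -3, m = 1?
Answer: -953/8 ≈ -119.13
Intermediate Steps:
I(F) = 7/8 (I(F) = -7/(-5 - 3) = -7/(-8) = -7*(-⅛) = 7/8)
Y(t, l) = 7/8
Y(20, 1/(16 + 6)) - (141 - 7*3) = 7/8 - (141 - 7*3) = 7/8 - (141 - 1*21) = 7/8 - (141 - 21) = 7/8 - 1*120 = 7/8 - 120 = -953/8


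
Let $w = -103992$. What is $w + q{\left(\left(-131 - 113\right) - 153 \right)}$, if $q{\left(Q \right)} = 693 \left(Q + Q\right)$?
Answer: $-654234$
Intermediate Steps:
$q{\left(Q \right)} = 1386 Q$ ($q{\left(Q \right)} = 693 \cdot 2 Q = 1386 Q$)
$w + q{\left(\left(-131 - 113\right) - 153 \right)} = -103992 + 1386 \left(\left(-131 - 113\right) - 153\right) = -103992 + 1386 \left(-244 - 153\right) = -103992 + 1386 \left(-397\right) = -103992 - 550242 = -654234$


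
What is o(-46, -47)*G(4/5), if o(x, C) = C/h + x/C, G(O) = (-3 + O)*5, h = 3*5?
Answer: 16709/705 ≈ 23.701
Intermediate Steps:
h = 15
G(O) = -15 + 5*O
o(x, C) = C/15 + x/C
o(-46, -47)*G(4/5) = ((1/15)*(-47) - 46/(-47))*(-15 + 5*(4/5)) = (-47/15 - 46*(-1/47))*(-15 + 5*(4*(1/5))) = (-47/15 + 46/47)*(-15 + 5*(4/5)) = -1519*(-15 + 4)/705 = -1519/705*(-11) = 16709/705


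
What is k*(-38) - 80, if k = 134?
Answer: -5172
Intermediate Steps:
k*(-38) - 80 = 134*(-38) - 80 = -5092 - 80 = -5172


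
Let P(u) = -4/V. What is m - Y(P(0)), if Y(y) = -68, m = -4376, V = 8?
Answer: -4308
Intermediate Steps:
P(u) = -½ (P(u) = -4/8 = -4*⅛ = -½)
m - Y(P(0)) = -4376 - 1*(-68) = -4376 + 68 = -4308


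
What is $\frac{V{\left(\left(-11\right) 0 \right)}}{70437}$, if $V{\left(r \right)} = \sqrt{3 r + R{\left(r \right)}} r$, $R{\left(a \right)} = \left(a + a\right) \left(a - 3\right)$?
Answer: $0$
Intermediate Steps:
$R{\left(a \right)} = 2 a \left(-3 + a\right)$
$V{\left(r \right)} = r \sqrt{3 r + 2 r \left(-3 + r\right)}$ ($V{\left(r \right)} = \sqrt{3 r + 2 r \left(-3 + r\right)} r = r \sqrt{3 r + 2 r \left(-3 + r\right)}$)
$\frac{V{\left(\left(-11\right) 0 \right)}}{70437} = \frac{\left(-11\right) 0 \sqrt{\left(-11\right) 0 \left(-3 + 2 \left(\left(-11\right) 0\right)\right)}}{70437} = 0 \sqrt{0 \left(-3 + 2 \cdot 0\right)} \frac{1}{70437} = 0 \sqrt{0 \left(-3 + 0\right)} \frac{1}{70437} = 0 \sqrt{0 \left(-3\right)} \frac{1}{70437} = 0 \sqrt{0} \cdot \frac{1}{70437} = 0 \cdot 0 \cdot \frac{1}{70437} = 0 \cdot \frac{1}{70437} = 0$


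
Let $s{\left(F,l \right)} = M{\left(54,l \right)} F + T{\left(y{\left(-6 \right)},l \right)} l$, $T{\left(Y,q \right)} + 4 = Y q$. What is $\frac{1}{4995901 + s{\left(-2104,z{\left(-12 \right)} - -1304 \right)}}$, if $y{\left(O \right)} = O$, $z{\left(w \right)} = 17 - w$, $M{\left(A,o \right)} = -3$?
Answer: $- \frac{1}{5664453} \approx -1.7654 \cdot 10^{-7}$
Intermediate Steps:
$T{\left(Y,q \right)} = -4 + Y q$
$s{\left(F,l \right)} = - 3 F + l \left(-4 - 6 l\right)$ ($s{\left(F,l \right)} = - 3 F + \left(-4 - 6 l\right) l = - 3 F + l \left(-4 - 6 l\right)$)
$\frac{1}{4995901 + s{\left(-2104,z{\left(-12 \right)} - -1304 \right)}} = \frac{1}{4995901 - \left(-6312 + 2 \left(\left(17 - -12\right) - -1304\right) \left(2 + 3 \left(\left(17 - -12\right) - -1304\right)\right)\right)} = \frac{1}{4995901 + \left(6312 - 2 \left(\left(17 + 12\right) + 1304\right) \left(2 + 3 \left(\left(17 + 12\right) + 1304\right)\right)\right)} = \frac{1}{4995901 + \left(6312 - 2 \left(29 + 1304\right) \left(2 + 3 \left(29 + 1304\right)\right)\right)} = \frac{1}{4995901 + \left(6312 - 2666 \left(2 + 3 \cdot 1333\right)\right)} = \frac{1}{4995901 + \left(6312 - 2666 \left(2 + 3999\right)\right)} = \frac{1}{4995901 + \left(6312 - 2666 \cdot 4001\right)} = \frac{1}{4995901 + \left(6312 - 10666666\right)} = \frac{1}{4995901 - 10660354} = \frac{1}{-5664453} = - \frac{1}{5664453}$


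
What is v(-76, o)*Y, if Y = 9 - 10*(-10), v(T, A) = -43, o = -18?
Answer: -4687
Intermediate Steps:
Y = 109 (Y = 9 + 100 = 109)
v(-76, o)*Y = -43*109 = -4687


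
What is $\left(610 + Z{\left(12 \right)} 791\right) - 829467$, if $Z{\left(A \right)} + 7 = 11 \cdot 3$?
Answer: $-808291$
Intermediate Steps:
$Z{\left(A \right)} = 26$ ($Z{\left(A \right)} = -7 + 11 \cdot 3 = -7 + 33 = 26$)
$\left(610 + Z{\left(12 \right)} 791\right) - 829467 = \left(610 + 26 \cdot 791\right) - 829467 = \left(610 + 20566\right) - 829467 = 21176 - 829467 = -808291$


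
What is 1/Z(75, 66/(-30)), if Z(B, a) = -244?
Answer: -1/244 ≈ -0.0040984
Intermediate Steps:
1/Z(75, 66/(-30)) = 1/(-244) = -1/244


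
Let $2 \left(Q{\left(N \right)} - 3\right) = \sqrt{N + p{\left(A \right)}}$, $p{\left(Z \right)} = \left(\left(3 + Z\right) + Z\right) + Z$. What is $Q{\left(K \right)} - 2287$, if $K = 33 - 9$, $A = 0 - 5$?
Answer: $-2284 + \sqrt{3} \approx -2282.3$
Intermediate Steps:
$A = -5$
$K = 24$ ($K = 33 - 9 = 24$)
$p{\left(Z \right)} = 3 + 3 Z$ ($p{\left(Z \right)} = \left(3 + 2 Z\right) + Z = 3 + 3 Z$)
$Q{\left(N \right)} = 3 + \frac{\sqrt{-12 + N}}{2}$ ($Q{\left(N \right)} = 3 + \frac{\sqrt{N + \left(3 + 3 \left(-5\right)\right)}}{2} = 3 + \frac{\sqrt{N + \left(3 - 15\right)}}{2} = 3 + \frac{\sqrt{N - 12}}{2} = 3 + \frac{\sqrt{-12 + N}}{2}$)
$Q{\left(K \right)} - 2287 = \left(3 + \frac{\sqrt{-12 + 24}}{2}\right) - 2287 = \left(3 + \frac{\sqrt{12}}{2}\right) - 2287 = \left(3 + \frac{2 \sqrt{3}}{2}\right) - 2287 = \left(3 + \sqrt{3}\right) - 2287 = -2284 + \sqrt{3}$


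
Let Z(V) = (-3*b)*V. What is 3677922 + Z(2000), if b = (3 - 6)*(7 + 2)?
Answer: 3839922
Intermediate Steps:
b = -27 (b = -3*9 = -27)
Z(V) = 81*V (Z(V) = (-3*(-27))*V = 81*V)
3677922 + Z(2000) = 3677922 + 81*2000 = 3677922 + 162000 = 3839922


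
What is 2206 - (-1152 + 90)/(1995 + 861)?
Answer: 1050233/476 ≈ 2206.4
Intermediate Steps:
2206 - (-1152 + 90)/(1995 + 861) = 2206 - (-1062)/2856 = 2206 - 1*(-177/476) = 2206 + 177/476 = 1050233/476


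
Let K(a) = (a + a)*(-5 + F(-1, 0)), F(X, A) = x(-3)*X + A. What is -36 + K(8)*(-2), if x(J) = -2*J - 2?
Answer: 252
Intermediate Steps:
x(J) = -2 - 2*J
F(X, A) = A + 4*X (F(X, A) = (-2 - 2*(-3))*X + A = (-2 + 6)*X + A = 4*X + A = A + 4*X)
K(a) = -18*a (K(a) = (a + a)*(-5 + (0 + 4*(-1))) = (2*a)*(-5 + (0 - 4)) = (2*a)*(-5 - 4) = (2*a)*(-9) = -18*a)
-36 + K(8)*(-2) = -36 - 18*8*(-2) = -36 - 144*(-2) = -36 + 288 = 252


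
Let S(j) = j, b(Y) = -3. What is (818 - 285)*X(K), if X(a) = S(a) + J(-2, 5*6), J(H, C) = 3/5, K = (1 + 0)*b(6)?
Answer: -6396/5 ≈ -1279.2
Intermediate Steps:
K = -3 (K = (1 + 0)*(-3) = 1*(-3) = -3)
J(H, C) = ⅗ (J(H, C) = 3*(⅕) = ⅗)
X(a) = ⅗ + a (X(a) = a + ⅗ = ⅗ + a)
(818 - 285)*X(K) = (818 - 285)*(⅗ - 3) = 533*(-12/5) = -6396/5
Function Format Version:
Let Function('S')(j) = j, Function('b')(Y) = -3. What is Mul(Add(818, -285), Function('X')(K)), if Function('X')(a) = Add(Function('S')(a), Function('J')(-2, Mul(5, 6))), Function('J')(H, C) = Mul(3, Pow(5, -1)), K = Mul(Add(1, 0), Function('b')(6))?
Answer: Rational(-6396, 5) ≈ -1279.2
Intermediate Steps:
K = -3 (K = Mul(Add(1, 0), -3) = Mul(1, -3) = -3)
Function('J')(H, C) = Rational(3, 5) (Function('J')(H, C) = Mul(3, Rational(1, 5)) = Rational(3, 5))
Function('X')(a) = Add(Rational(3, 5), a) (Function('X')(a) = Add(a, Rational(3, 5)) = Add(Rational(3, 5), a))
Mul(Add(818, -285), Function('X')(K)) = Mul(Add(818, -285), Add(Rational(3, 5), -3)) = Mul(533, Rational(-12, 5)) = Rational(-6396, 5)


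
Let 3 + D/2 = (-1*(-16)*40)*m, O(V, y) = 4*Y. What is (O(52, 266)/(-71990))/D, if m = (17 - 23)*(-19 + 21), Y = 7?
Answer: 7/276549585 ≈ 2.5312e-8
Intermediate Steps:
m = -12 (m = -6*2 = -12)
O(V, y) = 28 (O(V, y) = 4*7 = 28)
D = -15366 (D = -6 + 2*((-1*(-16)*40)*(-12)) = -6 + 2*((16*40)*(-12)) = -6 + 2*(640*(-12)) = -6 + 2*(-7680) = -6 - 15360 = -15366)
(O(52, 266)/(-71990))/D = (28/(-71990))/(-15366) = (28*(-1/71990))*(-1/15366) = -14/35995*(-1/15366) = 7/276549585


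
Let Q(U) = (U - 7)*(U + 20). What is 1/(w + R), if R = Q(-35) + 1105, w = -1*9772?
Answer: -1/8037 ≈ -0.00012442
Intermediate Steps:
w = -9772
Q(U) = (-7 + U)*(20 + U)
R = 1735 (R = (-140 + (-35)**2 + 13*(-35)) + 1105 = (-140 + 1225 - 455) + 1105 = 630 + 1105 = 1735)
1/(w + R) = 1/(-9772 + 1735) = 1/(-8037) = -1/8037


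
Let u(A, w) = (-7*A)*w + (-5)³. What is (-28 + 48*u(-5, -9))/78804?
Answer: -5287/19701 ≈ -0.26836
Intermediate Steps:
u(A, w) = -125 - 7*A*w (u(A, w) = -7*A*w - 125 = -125 - 7*A*w)
(-28 + 48*u(-5, -9))/78804 = (-28 + 48*(-125 - 7*(-5)*(-9)))/78804 = (-28 + 48*(-125 - 315))*(1/78804) = (-28 + 48*(-440))*(1/78804) = (-28 - 21120)*(1/78804) = -21148*1/78804 = -5287/19701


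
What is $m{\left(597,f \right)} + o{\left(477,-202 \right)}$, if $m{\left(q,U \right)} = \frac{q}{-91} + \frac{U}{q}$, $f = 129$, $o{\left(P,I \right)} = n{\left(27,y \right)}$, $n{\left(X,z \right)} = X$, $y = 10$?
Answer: $\frac{374053}{18109} \approx 20.656$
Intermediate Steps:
$o{\left(P,I \right)} = 27$
$m{\left(q,U \right)} = - \frac{q}{91} + \frac{U}{q}$ ($m{\left(q,U \right)} = q \left(- \frac{1}{91}\right) + \frac{U}{q} = - \frac{q}{91} + \frac{U}{q}$)
$m{\left(597,f \right)} + o{\left(477,-202 \right)} = \left(\left(- \frac{1}{91}\right) 597 + \frac{129}{597}\right) + 27 = \left(- \frac{597}{91} + 129 \cdot \frac{1}{597}\right) + 27 = \left(- \frac{597}{91} + \frac{43}{199}\right) + 27 = - \frac{114890}{18109} + 27 = \frac{374053}{18109}$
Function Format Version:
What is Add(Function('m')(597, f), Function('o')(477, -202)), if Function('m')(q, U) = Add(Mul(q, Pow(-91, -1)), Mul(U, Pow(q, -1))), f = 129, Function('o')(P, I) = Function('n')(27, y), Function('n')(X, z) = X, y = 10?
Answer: Rational(374053, 18109) ≈ 20.656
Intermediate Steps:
Function('o')(P, I) = 27
Function('m')(q, U) = Add(Mul(Rational(-1, 91), q), Mul(U, Pow(q, -1))) (Function('m')(q, U) = Add(Mul(q, Rational(-1, 91)), Mul(U, Pow(q, -1))) = Add(Mul(Rational(-1, 91), q), Mul(U, Pow(q, -1))))
Add(Function('m')(597, f), Function('o')(477, -202)) = Add(Add(Mul(Rational(-1, 91), 597), Mul(129, Pow(597, -1))), 27) = Add(Add(Rational(-597, 91), Mul(129, Rational(1, 597))), 27) = Add(Add(Rational(-597, 91), Rational(43, 199)), 27) = Add(Rational(-114890, 18109), 27) = Rational(374053, 18109)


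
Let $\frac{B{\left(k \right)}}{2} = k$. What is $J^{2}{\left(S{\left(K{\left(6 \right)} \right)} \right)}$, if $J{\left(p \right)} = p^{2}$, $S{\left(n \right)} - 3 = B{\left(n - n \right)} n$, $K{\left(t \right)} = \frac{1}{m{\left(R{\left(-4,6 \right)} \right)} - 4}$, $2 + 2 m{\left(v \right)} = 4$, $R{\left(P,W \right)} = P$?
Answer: $81$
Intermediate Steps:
$B{\left(k \right)} = 2 k$
$m{\left(v \right)} = 1$ ($m{\left(v \right)} = -1 + \frac{1}{2} \cdot 4 = -1 + 2 = 1$)
$K{\left(t \right)} = - \frac{1}{3}$ ($K{\left(t \right)} = \frac{1}{1 - 4} = \frac{1}{-3} = - \frac{1}{3}$)
$S{\left(n \right)} = 3$ ($S{\left(n \right)} = 3 + 2 \left(n - n\right) n = 3 + 2 \cdot 0 n = 3 + 0 n = 3 + 0 = 3$)
$J^{2}{\left(S{\left(K{\left(6 \right)} \right)} \right)} = \left(3^{2}\right)^{2} = 9^{2} = 81$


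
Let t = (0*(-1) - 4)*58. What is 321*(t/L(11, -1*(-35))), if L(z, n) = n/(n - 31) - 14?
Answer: 99296/7 ≈ 14185.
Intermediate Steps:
L(z, n) = -14 + n/(-31 + n) (L(z, n) = n/(-31 + n) - 14 = -14 + n/(-31 + n))
t = -232 (t = (0 - 4)*58 = -4*58 = -232)
321*(t/L(11, -1*(-35))) = 321*(-232*(-31 - 1*(-35))/(434 - (-13)*(-35))) = 321*(-232*(-31 + 35)/(434 - 13*35)) = 321*(-232*4/(434 - 455)) = 321*(-232/((1/4)*(-21))) = 321*(-232/(-21/4)) = 321*(-232*(-4/21)) = 321*(928/21) = 99296/7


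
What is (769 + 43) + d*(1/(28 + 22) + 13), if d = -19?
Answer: 28231/50 ≈ 564.62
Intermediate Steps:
(769 + 43) + d*(1/(28 + 22) + 13) = (769 + 43) - 19*(1/(28 + 22) + 13) = 812 - 19*(1/50 + 13) = 812 - 19*651/50 = 812 - 12369/50 = 28231/50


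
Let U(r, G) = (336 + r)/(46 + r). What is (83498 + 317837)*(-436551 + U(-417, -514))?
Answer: -65000353053900/371 ≈ -1.7520e+11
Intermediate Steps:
U(r, G) = (336 + r)/(46 + r)
(83498 + 317837)*(-436551 + U(-417, -514)) = (83498 + 317837)*(-436551 + (336 - 417)/(46 - 417)) = 401335*(-436551 - 81/(-371)) = 401335*(-436551 - 1/371*(-81)) = 401335*(-436551 + 81/371) = 401335*(-161960340/371) = -65000353053900/371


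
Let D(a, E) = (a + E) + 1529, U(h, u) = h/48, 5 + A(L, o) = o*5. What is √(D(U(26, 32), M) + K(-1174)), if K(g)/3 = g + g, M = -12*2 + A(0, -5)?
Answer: I*√801858/12 ≈ 74.622*I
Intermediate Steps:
A(L, o) = -5 + 5*o (A(L, o) = -5 + o*5 = -5 + 5*o)
M = -54 (M = -12*2 + (-5 + 5*(-5)) = -24 + (-5 - 25) = -24 - 30 = -54)
U(h, u) = h/48 (U(h, u) = h*(1/48) = h/48)
D(a, E) = 1529 + E + a (D(a, E) = (E + a) + 1529 = 1529 + E + a)
K(g) = 6*g (K(g) = 3*(g + g) = 3*(2*g) = 6*g)
√(D(U(26, 32), M) + K(-1174)) = √((1529 - 54 + (1/48)*26) + 6*(-1174)) = √((1529 - 54 + 13/24) - 7044) = √(35413/24 - 7044) = √(-133643/24) = I*√801858/12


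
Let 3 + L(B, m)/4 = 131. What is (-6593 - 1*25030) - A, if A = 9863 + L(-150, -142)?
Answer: -41998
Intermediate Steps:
L(B, m) = 512 (L(B, m) = -12 + 4*131 = -12 + 524 = 512)
A = 10375 (A = 9863 + 512 = 10375)
(-6593 - 1*25030) - A = (-6593 - 1*25030) - 1*10375 = (-6593 - 25030) - 10375 = -31623 - 10375 = -41998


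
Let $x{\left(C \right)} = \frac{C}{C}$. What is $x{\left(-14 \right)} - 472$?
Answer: $-471$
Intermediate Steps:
$x{\left(C \right)} = 1$
$x{\left(-14 \right)} - 472 = 1 - 472 = -471$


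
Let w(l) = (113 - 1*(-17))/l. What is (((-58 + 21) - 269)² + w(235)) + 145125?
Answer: 11221793/47 ≈ 2.3876e+5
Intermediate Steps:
w(l) = 130/l (w(l) = (113 + 17)/l = 130/l)
(((-58 + 21) - 269)² + w(235)) + 145125 = (((-58 + 21) - 269)² + 130/235) + 145125 = ((-37 - 269)² + 130*(1/235)) + 145125 = ((-306)² + 26/47) + 145125 = (93636 + 26/47) + 145125 = 4400918/47 + 145125 = 11221793/47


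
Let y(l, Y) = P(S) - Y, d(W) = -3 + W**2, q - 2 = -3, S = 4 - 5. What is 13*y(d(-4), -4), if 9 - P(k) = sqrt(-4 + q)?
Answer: 169 - 13*I*sqrt(5) ≈ 169.0 - 29.069*I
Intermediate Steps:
S = -1
q = -1 (q = 2 - 3 = -1)
P(k) = 9 - I*sqrt(5) (P(k) = 9 - sqrt(-4 - 1) = 9 - sqrt(-5) = 9 - I*sqrt(5))
y(l, Y) = 9 - Y - I*sqrt(5) (y(l, Y) = (9 - I*sqrt(5)) - Y = 9 - Y - I*sqrt(5))
13*y(d(-4), -4) = 13*(9 - 1*(-4) - I*sqrt(5)) = 13*(9 + 4 - I*sqrt(5)) = 13*(13 - I*sqrt(5)) = 169 - 13*I*sqrt(5)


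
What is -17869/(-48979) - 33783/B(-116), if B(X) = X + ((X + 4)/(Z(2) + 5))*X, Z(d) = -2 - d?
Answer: -474858771/210217868 ≈ -2.2589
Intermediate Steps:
B(X) = X + X*(4 + X) (B(X) = X + ((X + 4)/((-2 - 1*2) + 5))*X = X + ((4 + X)/((-2 - 2) + 5))*X = X + ((4 + X)/(-4 + 5))*X = X + ((4 + X)/1)*X = X + ((4 + X)*1)*X = X + (4 + X)*X = X + X*(4 + X))
-17869/(-48979) - 33783/B(-116) = -17869/(-48979) - 33783*(-1/(116*(5 - 116))) = -17869*(-1/48979) - 33783/((-116*(-111))) = 17869/48979 - 33783/12876 = 17869/48979 - 33783*1/12876 = 17869/48979 - 11261/4292 = -474858771/210217868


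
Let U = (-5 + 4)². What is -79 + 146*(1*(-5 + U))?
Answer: -663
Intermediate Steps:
U = 1 (U = (-1)² = 1)
-79 + 146*(1*(-5 + U)) = -79 + 146*(1*(-5 + 1)) = -79 + 146*(1*(-4)) = -79 + 146*(-4) = -79 - 584 = -663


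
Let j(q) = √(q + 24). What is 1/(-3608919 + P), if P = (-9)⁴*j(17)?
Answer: -400991/1446947937000 - 81*√41/160771993000 ≈ -2.8035e-7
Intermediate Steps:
j(q) = √(24 + q)
P = 6561*√41 (P = (-9)⁴*√(24 + 17) = 6561*√41 ≈ 42011.)
1/(-3608919 + P) = 1/(-3608919 + 6561*√41)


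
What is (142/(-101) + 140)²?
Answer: 195944004/10201 ≈ 19208.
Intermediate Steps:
(142/(-101) + 140)² = (142*(-1/101) + 140)² = (-142/101 + 140)² = (13998/101)² = 195944004/10201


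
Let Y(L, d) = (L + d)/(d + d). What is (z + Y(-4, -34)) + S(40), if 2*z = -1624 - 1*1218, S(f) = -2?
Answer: -48363/34 ≈ -1422.4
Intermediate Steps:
Y(L, d) = (L + d)/(2*d) (Y(L, d) = (L + d)/((2*d)) = (L + d)*(1/(2*d)) = (L + d)/(2*d))
z = -1421 (z = (-1624 - 1*1218)/2 = (-1624 - 1218)/2 = (1/2)*(-2842) = -1421)
(z + Y(-4, -34)) + S(40) = (-1421 + (1/2)*(-4 - 34)/(-34)) - 2 = (-1421 + (1/2)*(-1/34)*(-38)) - 2 = (-1421 + 19/34) - 2 = -48295/34 - 2 = -48363/34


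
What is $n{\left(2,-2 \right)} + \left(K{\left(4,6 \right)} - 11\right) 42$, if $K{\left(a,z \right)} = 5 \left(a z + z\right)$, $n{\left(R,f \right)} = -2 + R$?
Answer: $5838$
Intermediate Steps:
$K{\left(a,z \right)} = 5 z + 5 a z$ ($K{\left(a,z \right)} = 5 \left(z + a z\right) = 5 z + 5 a z$)
$n{\left(2,-2 \right)} + \left(K{\left(4,6 \right)} - 11\right) 42 = \left(-2 + 2\right) + \left(5 \cdot 6 \left(1 + 4\right) - 11\right) 42 = 0 + \left(5 \cdot 6 \cdot 5 - 11\right) 42 = 0 + \left(150 - 11\right) 42 = 0 + 139 \cdot 42 = 0 + 5838 = 5838$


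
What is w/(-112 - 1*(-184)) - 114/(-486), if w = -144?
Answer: -143/81 ≈ -1.7654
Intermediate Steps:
w/(-112 - 1*(-184)) - 114/(-486) = -144/(-112 - 1*(-184)) - 114/(-486) = -144/(-112 + 184) - 114*(-1/486) = -144/72 + 19/81 = -144*1/72 + 19/81 = -2 + 19/81 = -143/81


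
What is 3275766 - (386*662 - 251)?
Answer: 3020485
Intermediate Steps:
3275766 - (386*662 - 251) = 3275766 - (255532 - 251) = 3275766 - 1*255281 = 3275766 - 255281 = 3020485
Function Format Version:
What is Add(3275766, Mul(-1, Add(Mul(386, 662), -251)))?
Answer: 3020485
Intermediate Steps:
Add(3275766, Mul(-1, Add(Mul(386, 662), -251))) = Add(3275766, Mul(-1, Add(255532, -251))) = Add(3275766, Mul(-1, 255281)) = Add(3275766, -255281) = 3020485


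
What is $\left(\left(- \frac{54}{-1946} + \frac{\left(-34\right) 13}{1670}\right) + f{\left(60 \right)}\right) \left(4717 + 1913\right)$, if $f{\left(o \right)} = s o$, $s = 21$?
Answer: $\frac{1357162076712}{162491} \approx 8.3522 \cdot 10^{6}$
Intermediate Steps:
$f{\left(o \right)} = 21 o$
$\left(\left(- \frac{54}{-1946} + \frac{\left(-34\right) 13}{1670}\right) + f{\left(60 \right)}\right) \left(4717 + 1913\right) = \left(\left(- \frac{54}{-1946} + \frac{\left(-34\right) 13}{1670}\right) + 21 \cdot 60\right) \left(4717 + 1913\right) = \left(\left(\left(-54\right) \left(- \frac{1}{1946}\right) - \frac{221}{835}\right) + 1260\right) 6630 = \left(\left(\frac{27}{973} - \frac{221}{835}\right) + 1260\right) 6630 = \left(- \frac{192488}{812455} + 1260\right) 6630 = \frac{1023500812}{812455} \cdot 6630 = \frac{1357162076712}{162491}$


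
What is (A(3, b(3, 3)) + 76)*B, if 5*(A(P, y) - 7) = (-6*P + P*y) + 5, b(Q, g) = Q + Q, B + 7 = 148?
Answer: 11844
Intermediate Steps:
B = 141 (B = -7 + 148 = 141)
b(Q, g) = 2*Q
A(P, y) = 8 - 6*P/5 + P*y/5 (A(P, y) = 7 + ((-6*P + P*y) + 5)/5 = 7 + (5 - 6*P + P*y)/5 = 7 + (1 - 6*P/5 + P*y/5) = 8 - 6*P/5 + P*y/5)
(A(3, b(3, 3)) + 76)*B = ((8 - 6/5*3 + (1/5)*3*(2*3)) + 76)*141 = ((8 - 18/5 + (1/5)*3*6) + 76)*141 = ((8 - 18/5 + 18/5) + 76)*141 = (8 + 76)*141 = 84*141 = 11844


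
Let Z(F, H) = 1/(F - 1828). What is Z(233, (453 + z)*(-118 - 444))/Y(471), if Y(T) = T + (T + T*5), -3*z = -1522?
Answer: -1/5258715 ≈ -1.9016e-7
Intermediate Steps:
z = 1522/3 (z = -1/3*(-1522) = 1522/3 ≈ 507.33)
Z(F, H) = 1/(-1828 + F)
Y(T) = 7*T (Y(T) = T + (T + 5*T) = T + 6*T = 7*T)
Z(233, (453 + z)*(-118 - 444))/Y(471) = 1/((-1828 + 233)*((7*471))) = 1/(-1595*3297) = -1/1595*1/3297 = -1/5258715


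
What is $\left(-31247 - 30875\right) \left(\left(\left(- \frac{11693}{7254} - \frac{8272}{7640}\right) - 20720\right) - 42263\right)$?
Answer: $\frac{13553088677925421}{3463785} \approx 3.9128 \cdot 10^{9}$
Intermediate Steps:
$\left(-31247 - 30875\right) \left(\left(\left(- \frac{11693}{7254} - \frac{8272}{7640}\right) - 20720\right) - 42263\right) = - 62122 \left(\left(\left(\left(-11693\right) \frac{1}{7254} - \frac{1034}{955}\right) - 20720\right) - 42263\right) = - 62122 \left(\left(\left(- \frac{11693}{7254} - \frac{1034}{955}\right) - 20720\right) - 42263\right) = - 62122 \left(\left(- \frac{18667451}{6927570} - 20720\right) - 42263\right) = - 62122 \left(- \frac{143557917851}{6927570} - 42263\right) = \left(-62122\right) \left(- \frac{436337808761}{6927570}\right) = \frac{13553088677925421}{3463785}$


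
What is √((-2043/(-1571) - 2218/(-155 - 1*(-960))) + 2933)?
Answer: 2*√1172143353277015/1264655 ≈ 54.144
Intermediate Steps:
√((-2043/(-1571) - 2218/(-155 - 1*(-960))) + 2933) = √((-2043*(-1/1571) - 2218/(-155 + 960)) + 2933) = √((2043/1571 - 2218/805) + 2933) = √(-1839863/1264655 + 2933) = √(3707393252/1264655) = 2*√1172143353277015/1264655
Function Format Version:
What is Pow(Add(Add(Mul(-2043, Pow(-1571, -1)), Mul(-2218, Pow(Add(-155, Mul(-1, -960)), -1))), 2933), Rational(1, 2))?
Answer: Mul(Rational(2, 1264655), Pow(1172143353277015, Rational(1, 2))) ≈ 54.144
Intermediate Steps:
Pow(Add(Add(Mul(-2043, Pow(-1571, -1)), Mul(-2218, Pow(Add(-155, Mul(-1, -960)), -1))), 2933), Rational(1, 2)) = Pow(Add(Add(Mul(-2043, Rational(-1, 1571)), Mul(-2218, Pow(Add(-155, 960), -1))), 2933), Rational(1, 2)) = Pow(Add(Add(Rational(2043, 1571), Mul(-2218, Pow(805, -1))), 2933), Rational(1, 2)) = Pow(Add(Add(Rational(2043, 1571), Mul(-2218, Rational(1, 805))), 2933), Rational(1, 2)) = Pow(Add(Add(Rational(2043, 1571), Rational(-2218, 805)), 2933), Rational(1, 2)) = Pow(Add(Rational(-1839863, 1264655), 2933), Rational(1, 2)) = Pow(Rational(3707393252, 1264655), Rational(1, 2)) = Mul(Rational(2, 1264655), Pow(1172143353277015, Rational(1, 2)))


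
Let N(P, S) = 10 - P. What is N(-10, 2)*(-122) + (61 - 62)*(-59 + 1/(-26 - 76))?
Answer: -242861/102 ≈ -2381.0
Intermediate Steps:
N(-10, 2)*(-122) + (61 - 62)*(-59 + 1/(-26 - 76)) = (10 - 1*(-10))*(-122) + (61 - 62)*(-59 + 1/(-26 - 76)) = (10 + 10)*(-122) - (-59 + 1/(-102)) = 20*(-122) - (-59 - 1/102) = -2440 - 1*(-6019/102) = -2440 + 6019/102 = -242861/102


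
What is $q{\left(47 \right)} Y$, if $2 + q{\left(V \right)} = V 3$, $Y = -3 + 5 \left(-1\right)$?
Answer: $-1112$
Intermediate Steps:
$Y = -8$ ($Y = -3 - 5 = -8$)
$q{\left(V \right)} = -2 + 3 V$ ($q{\left(V \right)} = -2 + V 3 = -2 + 3 V$)
$q{\left(47 \right)} Y = \left(-2 + 3 \cdot 47\right) \left(-8\right) = \left(-2 + 141\right) \left(-8\right) = 139 \left(-8\right) = -1112$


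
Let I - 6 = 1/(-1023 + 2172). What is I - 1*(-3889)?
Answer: 4475356/1149 ≈ 3895.0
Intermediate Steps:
I = 6895/1149 (I = 6 + 1/(-1023 + 2172) = 6 + 1/1149 = 6895/1149 ≈ 6.0009)
I - 1*(-3889) = 6895/1149 - 1*(-3889) = 6895/1149 + 3889 = 4475356/1149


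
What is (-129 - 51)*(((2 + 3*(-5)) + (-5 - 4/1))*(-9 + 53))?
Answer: 174240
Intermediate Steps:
(-129 - 51)*(((2 + 3*(-5)) + (-5 - 4/1))*(-9 + 53)) = -180*((2 - 15) + (-5 + 1*(-4)))*44 = -180*(-13 + (-5 - 4))*44 = -180*(-13 - 9)*44 = -(-3960)*44 = -180*(-968) = 174240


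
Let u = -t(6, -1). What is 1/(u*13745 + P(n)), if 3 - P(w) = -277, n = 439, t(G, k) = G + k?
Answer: -1/68445 ≈ -1.4610e-5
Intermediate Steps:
P(w) = 280 (P(w) = 3 - 1*(-277) = 3 + 277 = 280)
u = -5 (u = -(6 - 1) = -1*5 = -5)
1/(u*13745 + P(n)) = 1/(-5*13745 + 280) = 1/(-68725 + 280) = 1/(-68445) = -1/68445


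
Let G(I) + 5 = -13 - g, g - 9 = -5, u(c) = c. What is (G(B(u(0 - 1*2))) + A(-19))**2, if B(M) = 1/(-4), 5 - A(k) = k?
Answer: 4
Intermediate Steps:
A(k) = 5 - k
g = 4 (g = 9 - 5 = 4)
B(M) = -1/4
G(I) = -22 (G(I) = -5 + (-13 - 1*4) = -5 + (-13 - 4) = -5 - 17 = -22)
(G(B(u(0 - 1*2))) + A(-19))**2 = (-22 + (5 - 1*(-19)))**2 = (-22 + (5 + 19))**2 = (-22 + 24)**2 = 2**2 = 4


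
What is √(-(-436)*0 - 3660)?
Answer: 2*I*√915 ≈ 60.498*I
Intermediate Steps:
√(-(-436)*0 - 3660) = √(-1*0 - 3660) = √(0 - 3660) = √(-3660) = 2*I*√915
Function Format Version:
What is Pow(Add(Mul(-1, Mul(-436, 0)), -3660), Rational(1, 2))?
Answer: Mul(2, I, Pow(915, Rational(1, 2))) ≈ Mul(60.498, I)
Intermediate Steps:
Pow(Add(Mul(-1, Mul(-436, 0)), -3660), Rational(1, 2)) = Pow(Add(Mul(-1, 0), -3660), Rational(1, 2)) = Pow(Add(0, -3660), Rational(1, 2)) = Pow(-3660, Rational(1, 2)) = Mul(2, I, Pow(915, Rational(1, 2)))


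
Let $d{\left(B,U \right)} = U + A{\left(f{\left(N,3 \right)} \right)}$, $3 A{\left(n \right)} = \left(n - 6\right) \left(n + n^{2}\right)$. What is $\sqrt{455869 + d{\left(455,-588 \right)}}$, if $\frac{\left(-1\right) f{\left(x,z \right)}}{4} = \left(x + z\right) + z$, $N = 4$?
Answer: $3 \sqrt{47929} \approx 656.78$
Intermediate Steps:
$f{\left(x,z \right)} = - 8 z - 4 x$ ($f{\left(x,z \right)} = - 4 \left(\left(x + z\right) + z\right) = - 4 \left(x + 2 z\right) = - 8 z - 4 x$)
$A{\left(n \right)} = \frac{\left(-6 + n\right) \left(n + n^{2}\right)}{3}$ ($A{\left(n \right)} = \frac{\left(n - 6\right) \left(n + n^{2}\right)}{3} = \frac{\left(-6 + n\right) \left(n + n^{2}\right)}{3}$)
$d{\left(B,U \right)} = -23920 + U$ ($d{\left(B,U \right)} = U + \frac{\left(\left(-8\right) 3 - 16\right) \left(-6 + \left(\left(-8\right) 3 - 16\right)^{2} - 5 \left(\left(-8\right) 3 - 16\right)\right)}{3} = U + \frac{\left(-24 - 16\right) \left(-6 + \left(-24 - 16\right)^{2} - 5 \left(-24 - 16\right)\right)}{3} = U + \frac{1}{3} \left(-40\right) \left(-6 + \left(-40\right)^{2} - -200\right) = U + \frac{1}{3} \left(-40\right) \left(-6 + 1600 + 200\right) = U + \frac{1}{3} \left(-40\right) 1794 = U - 23920 = -23920 + U$)
$\sqrt{455869 + d{\left(455,-588 \right)}} = \sqrt{455869 - 24508} = \sqrt{431361} = 3 \sqrt{47929}$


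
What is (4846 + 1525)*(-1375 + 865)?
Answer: -3249210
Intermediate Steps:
(4846 + 1525)*(-1375 + 865) = 6371*(-510) = -3249210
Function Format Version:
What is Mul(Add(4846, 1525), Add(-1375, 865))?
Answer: -3249210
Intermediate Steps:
Mul(Add(4846, 1525), Add(-1375, 865)) = Mul(6371, -510) = -3249210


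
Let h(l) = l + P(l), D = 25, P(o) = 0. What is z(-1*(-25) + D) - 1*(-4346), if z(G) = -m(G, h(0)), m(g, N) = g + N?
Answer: 4296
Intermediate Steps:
h(l) = l (h(l) = l + 0 = l)
m(g, N) = N + g
z(G) = -G (z(G) = -(0 + G) = -G)
z(-1*(-25) + D) - 1*(-4346) = -(-1*(-25) + 25) - 1*(-4346) = -(25 + 25) + 4346 = -1*50 + 4346 = -50 + 4346 = 4296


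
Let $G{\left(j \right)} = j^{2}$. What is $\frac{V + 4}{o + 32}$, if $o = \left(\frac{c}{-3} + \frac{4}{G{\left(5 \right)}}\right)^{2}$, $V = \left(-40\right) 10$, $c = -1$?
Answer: $- \frac{2227500}{181369} \approx -12.282$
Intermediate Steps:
$V = -400$
$o = \frac{1369}{5625}$ ($o = \left(- \frac{1}{-3} + \frac{4}{5^{2}}\right)^{2} = \left(\left(-1\right) \left(- \frac{1}{3}\right) + \frac{4}{25}\right)^{2} = \left(\frac{1}{3} + 4 \cdot \frac{1}{25}\right)^{2} = \left(\frac{1}{3} + \frac{4}{25}\right)^{2} = \left(\frac{37}{75}\right)^{2} = \frac{1369}{5625} \approx 0.24338$)
$\frac{V + 4}{o + 32} = \frac{-400 + 4}{\frac{1369}{5625} + 32} = - \frac{396}{\frac{181369}{5625}} = \left(-396\right) \frac{5625}{181369} = - \frac{2227500}{181369}$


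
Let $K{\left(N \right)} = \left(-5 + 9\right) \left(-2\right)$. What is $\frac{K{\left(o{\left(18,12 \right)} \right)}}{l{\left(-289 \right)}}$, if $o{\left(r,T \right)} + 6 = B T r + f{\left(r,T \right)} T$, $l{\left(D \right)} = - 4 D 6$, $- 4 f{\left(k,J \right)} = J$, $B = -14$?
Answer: $- \frac{1}{867} \approx -0.0011534$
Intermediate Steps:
$f{\left(k,J \right)} = - \frac{J}{4}$
$l{\left(D \right)} = - 24 D$
$o{\left(r,T \right)} = -6 - \frac{T^{2}}{4} - 14 T r$ ($o{\left(r,T \right)} = -6 + \left(- 14 T r + - \frac{T}{4} T\right) = -6 - \left(\frac{T^{2}}{4} + 14 T r\right) = -6 - \frac{T^{2}}{4} - 14 T r$)
$K{\left(N \right)} = -8$ ($K{\left(N \right)} = 4 \left(-2\right) = -8$)
$\frac{K{\left(o{\left(18,12 \right)} \right)}}{l{\left(-289 \right)}} = - \frac{8}{\left(-24\right) \left(-289\right)} = - \frac{8}{6936} = \left(-8\right) \frac{1}{6936} = - \frac{1}{867}$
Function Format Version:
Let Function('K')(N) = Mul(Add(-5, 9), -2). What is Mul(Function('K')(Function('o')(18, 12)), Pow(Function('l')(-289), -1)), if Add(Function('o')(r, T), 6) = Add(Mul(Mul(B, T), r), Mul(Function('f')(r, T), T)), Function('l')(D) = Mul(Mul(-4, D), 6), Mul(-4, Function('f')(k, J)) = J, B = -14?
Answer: Rational(-1, 867) ≈ -0.0011534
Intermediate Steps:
Function('f')(k, J) = Mul(Rational(-1, 4), J)
Function('l')(D) = Mul(-24, D)
Function('o')(r, T) = Add(-6, Mul(Rational(-1, 4), Pow(T, 2)), Mul(-14, T, r)) (Function('o')(r, T) = Add(-6, Add(Mul(Mul(-14, T), r), Mul(Mul(Rational(-1, 4), T), T))) = Add(-6, Add(Mul(-14, T, r), Mul(Rational(-1, 4), Pow(T, 2)))) = Add(-6, Add(Mul(Rational(-1, 4), Pow(T, 2)), Mul(-14, T, r))) = Add(-6, Mul(Rational(-1, 4), Pow(T, 2)), Mul(-14, T, r)))
Function('K')(N) = -8 (Function('K')(N) = Mul(4, -2) = -8)
Mul(Function('K')(Function('o')(18, 12)), Pow(Function('l')(-289), -1)) = Mul(-8, Pow(Mul(-24, -289), -1)) = Mul(-8, Pow(6936, -1)) = Mul(-8, Rational(1, 6936)) = Rational(-1, 867)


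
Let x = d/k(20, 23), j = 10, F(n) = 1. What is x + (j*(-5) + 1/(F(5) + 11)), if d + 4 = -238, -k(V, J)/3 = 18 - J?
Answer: -1321/20 ≈ -66.050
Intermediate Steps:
k(V, J) = -54 + 3*J (k(V, J) = -3*(18 - J) = -54 + 3*J)
d = -242 (d = -4 - 238 = -242)
x = -242/15 (x = -242/(-54 + 3*23) = -242/(-54 + 69) = -242/15 ≈ -16.133)
x + (j*(-5) + 1/(F(5) + 11)) = -242/15 + (10*(-5) + 1/(1 + 11)) = -242/15 + (-50 + 1/12) = -242/15 - 599/12 = -1321/20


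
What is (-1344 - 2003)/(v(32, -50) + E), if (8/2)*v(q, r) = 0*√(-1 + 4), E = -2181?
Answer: 3347/2181 ≈ 1.5346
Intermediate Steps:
v(q, r) = 0 (v(q, r) = (0*√(-1 + 4))/4 = (0*√3)/4 = (¼)*0 = 0)
(-1344 - 2003)/(v(32, -50) + E) = (-1344 - 2003)/(0 - 2181) = -3347/(-2181) = -3347*(-1/2181) = 3347/2181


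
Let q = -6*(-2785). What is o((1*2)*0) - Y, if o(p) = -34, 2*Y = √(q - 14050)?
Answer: -34 - √665 ≈ -59.788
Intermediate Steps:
q = 16710
Y = √665 (Y = √(16710 - 14050)/2 = √2660/2 = (2*√665)/2 = √665 ≈ 25.788)
o((1*2)*0) - Y = -34 - √665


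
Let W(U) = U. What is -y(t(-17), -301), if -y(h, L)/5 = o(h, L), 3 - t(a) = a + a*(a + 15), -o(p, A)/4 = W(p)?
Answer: 280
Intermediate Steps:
o(p, A) = -4*p
t(a) = 3 - a - a*(15 + a) (t(a) = 3 - (a + a*(a + 15)) = 3 - (a + a*(15 + a)) = 3 + (-a - a*(15 + a)) = 3 - a - a*(15 + a))
y(h, L) = 20*h (y(h, L) = -(-20)*h = 20*h)
-y(t(-17), -301) = -20*(3 - 1*(-17)² - 16*(-17)) = -20*(3 - 1*289 + 272) = -20*(3 - 289 + 272) = -20*(-14) = -1*(-280) = 280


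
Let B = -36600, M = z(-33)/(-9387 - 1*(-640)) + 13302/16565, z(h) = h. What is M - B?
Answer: 5303239312239/144894055 ≈ 36601.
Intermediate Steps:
M = 116899239/144894055 (M = -33/(-9387 - 1*(-640)) + 13302/16565 = -33/(-9387 + 640) + 13302*(1/16565) = -33/(-8747) + 13302/16565 = -33*(-1/8747) + 13302/16565 = 33/8747 + 13302/16565 = 116899239/144894055 ≈ 0.80679)
M - B = 116899239/144894055 - 1*(-36600) = 116899239/144894055 + 36600 = 5303239312239/144894055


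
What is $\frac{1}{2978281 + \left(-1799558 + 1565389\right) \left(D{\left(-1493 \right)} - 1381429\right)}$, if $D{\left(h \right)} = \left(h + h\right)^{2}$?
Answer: $- \frac{1}{1764405875342} \approx -5.6676 \cdot 10^{-13}$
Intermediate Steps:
$D{\left(h \right)} = 4 h^{2}$ ($D{\left(h \right)} = \left(2 h\right)^{2} = 4 h^{2}$)
$\frac{1}{2978281 + \left(-1799558 + 1565389\right) \left(D{\left(-1493 \right)} - 1381429\right)} = \frac{1}{2978281 + \left(-1799558 + 1565389\right) \left(4 \left(-1493\right)^{2} - 1381429\right)} = \frac{1}{2978281 - 234169 \left(4 \cdot 2229049 - 1381429\right)} = \frac{1}{2978281 - 234169 \left(8916196 - 1381429\right)} = \frac{1}{2978281 - 1764408853623} = \frac{1}{-1764405875342} = - \frac{1}{1764405875342}$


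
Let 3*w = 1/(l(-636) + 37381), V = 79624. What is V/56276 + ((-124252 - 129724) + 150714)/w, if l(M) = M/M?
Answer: -162924932505482/14069 ≈ -1.1580e+10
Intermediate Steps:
l(M) = 1
w = 1/112146 (w = 1/(3*(1 + 37381)) = (1/3)/37382 = (1/3)*(1/37382) = 1/112146 ≈ 8.9169e-6)
V/56276 + ((-124252 - 129724) + 150714)/w = 79624/56276 + ((-124252 - 129724) + 150714)/(1/112146) = 79624*(1/56276) + (-253976 + 150714)*112146 = 19906/14069 - 103262*112146 = 19906/14069 - 11580420252 = -162924932505482/14069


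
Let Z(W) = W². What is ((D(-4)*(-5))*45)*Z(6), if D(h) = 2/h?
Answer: 4050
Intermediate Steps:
((D(-4)*(-5))*45)*Z(6) = (((2/(-4))*(-5))*45)*6² = (((2*(-¼))*(-5))*45)*36 = (-½*(-5)*45)*36 = ((5/2)*45)*36 = (225/2)*36 = 4050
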